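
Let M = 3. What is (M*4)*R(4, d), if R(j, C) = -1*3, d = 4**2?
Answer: -36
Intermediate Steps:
d = 16
R(j, C) = -3
(M*4)*R(4, d) = (3*4)*(-3) = 12*(-3) = -36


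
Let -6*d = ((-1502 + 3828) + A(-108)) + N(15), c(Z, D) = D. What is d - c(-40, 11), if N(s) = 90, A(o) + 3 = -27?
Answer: -1226/3 ≈ -408.67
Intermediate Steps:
A(o) = -30 (A(o) = -3 - 27 = -30)
d = -1193/3 (d = -(((-1502 + 3828) - 30) + 90)/6 = -((2326 - 30) + 90)/6 = -(2296 + 90)/6 = -⅙*2386 = -1193/3 ≈ -397.67)
d - c(-40, 11) = -1193/3 - 11 = -1226/3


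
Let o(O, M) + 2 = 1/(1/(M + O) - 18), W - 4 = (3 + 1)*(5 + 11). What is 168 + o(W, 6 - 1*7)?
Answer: 199963/1205 ≈ 165.94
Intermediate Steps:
W = 68 (W = 4 + (3 + 1)*(5 + 11) = 4 + 4*16 = 4 + 64 = 68)
o(O, M) = -2 + 1/(-18 + 1/(M + O)) (o(O, M) = -2 + 1/(1/(M + O) - 18) = -2 + 1/(-18 + 1/(M + O)))
168 + o(W, 6 - 1*7) = 168 + (2 - 37*(6 - 1*7) - 37*68)/(-1 + 18*(6 - 1*7) + 18*68) = 168 + (2 - 37*(6 - 7) - 2516)/(-1 + 18*(6 - 7) + 1224) = 168 + (2 - 37*(-1) - 2516)/(-1 + 18*(-1) + 1224) = 168 + (2 + 37 - 2516)/(-1 - 18 + 1224) = 168 - 2477/1205 = 199963/1205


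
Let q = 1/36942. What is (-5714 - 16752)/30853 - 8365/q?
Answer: -9534188837456/30853 ≈ -3.0902e+8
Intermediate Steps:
q = 1/36942 ≈ 2.7069e-5
(-5714 - 16752)/30853 - 8365/q = (-5714 - 16752)/30853 - 8365/1/36942 = -22466*1/30853 - 8365*36942 = -22466/30853 - 309019830 = -9534188837456/30853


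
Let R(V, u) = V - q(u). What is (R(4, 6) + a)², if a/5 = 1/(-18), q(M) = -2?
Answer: 10609/324 ≈ 32.744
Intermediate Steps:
a = -5/18 (a = 5/(-18) = 5*(-1/18) = -5/18 ≈ -0.27778)
R(V, u) = 2 + V (R(V, u) = V - 1*(-2) = V + 2 = 2 + V)
(R(4, 6) + a)² = ((2 + 4) - 5/18)² = (6 - 5/18)² = (103/18)² = 10609/324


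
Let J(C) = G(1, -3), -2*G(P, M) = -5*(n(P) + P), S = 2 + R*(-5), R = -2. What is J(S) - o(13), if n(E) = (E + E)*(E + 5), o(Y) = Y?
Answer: 39/2 ≈ 19.500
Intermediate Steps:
n(E) = 2*E*(5 + E) (n(E) = (2*E)*(5 + E) = 2*E*(5 + E))
S = 12 (S = 2 - 2*(-5) = 2 + 10 = 12)
G(P, M) = 5*P/2 + 5*P*(5 + P) (G(P, M) = -(-5)*(2*P*(5 + P) + P)/2 = -(-5)*(P + 2*P*(5 + P))/2 = -(-5*P - 10*P*(5 + P))/2 = 5*P/2 + 5*P*(5 + P))
J(C) = 65/2 (J(C) = (5/2)*1*(11 + 2*1) = (5/2)*1*(11 + 2) = (5/2)*1*13 = 65/2)
J(S) - o(13) = 65/2 - 1*13 = 65/2 - 13 = 39/2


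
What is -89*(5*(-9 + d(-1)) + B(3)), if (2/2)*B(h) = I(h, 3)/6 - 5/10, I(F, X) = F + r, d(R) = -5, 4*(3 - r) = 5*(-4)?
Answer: 18334/3 ≈ 6111.3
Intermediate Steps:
r = 8 (r = 3 - 5*(-4)/4 = 3 - ¼*(-20) = 3 + 5 = 8)
I(F, X) = 8 + F (I(F, X) = F + 8 = 8 + F)
B(h) = ⅚ + h/6 (B(h) = (8 + h)/6 - 5/10 = (8 + h)*(⅙) - 5*⅒ = (4/3 + h/6) - ½ = ⅚ + h/6)
-89*(5*(-9 + d(-1)) + B(3)) = -89*(5*(-9 - 5) + (⅚ + (⅙)*3)) = -89*(5*(-14) + (⅚ + ½)) = -89*(-70 + 4/3) = -89*(-206/3) = 18334/3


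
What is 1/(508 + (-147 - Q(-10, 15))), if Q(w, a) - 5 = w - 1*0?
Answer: 1/366 ≈ 0.0027322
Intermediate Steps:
Q(w, a) = 5 + w (Q(w, a) = 5 + (w - 1*0) = 5 + (w + 0) = 5 + w)
1/(508 + (-147 - Q(-10, 15))) = 1/(508 + (-147 - (5 - 10))) = 1/(508 + (-147 - 1*(-5))) = 1/(508 + (-147 + 5)) = 1/(508 - 142) = 1/366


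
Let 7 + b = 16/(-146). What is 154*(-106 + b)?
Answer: -1271578/73 ≈ -17419.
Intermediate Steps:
b = -519/73 (b = -7 + 16/(-146) = -7 + 16*(-1/146) = -7 - 8/73 = -519/73 ≈ -7.1096)
154*(-106 + b) = 154*(-106 - 519/73) = 154*(-8257/73) = -1271578/73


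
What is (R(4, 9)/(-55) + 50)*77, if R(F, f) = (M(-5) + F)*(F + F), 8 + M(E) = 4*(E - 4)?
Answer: 4298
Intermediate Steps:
M(E) = -24 + 4*E (M(E) = -8 + 4*(E - 4) = -8 + 4*(-4 + E) = -8 + (-16 + 4*E) = -24 + 4*E)
R(F, f) = 2*F*(-44 + F) (R(F, f) = ((-24 + 4*(-5)) + F)*(F + F) = ((-24 - 20) + F)*(2*F) = (-44 + F)*(2*F) = 2*F*(-44 + F))
(R(4, 9)/(-55) + 50)*77 = ((2*4*(-44 + 4))/(-55) + 50)*77 = ((2*4*(-40))*(-1/55) + 50)*77 = (-320*(-1/55) + 50)*77 = (64/11 + 50)*77 = (614/11)*77 = 4298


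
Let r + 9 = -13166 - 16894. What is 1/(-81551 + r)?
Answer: -1/111620 ≈ -8.9590e-6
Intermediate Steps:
r = -30069 (r = -9 + (-13166 - 16894) = -9 - 30060 = -30069)
1/(-81551 + r) = 1/(-81551 - 30069) = 1/(-111620) = -1/111620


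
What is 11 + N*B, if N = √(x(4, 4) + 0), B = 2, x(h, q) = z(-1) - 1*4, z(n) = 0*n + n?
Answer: 11 + 2*I*√5 ≈ 11.0 + 4.4721*I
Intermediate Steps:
z(n) = n (z(n) = 0 + n = n)
x(h, q) = -5 (x(h, q) = -1 - 1*4 = -1 - 4 = -5)
N = I*√5 (N = √(-5 + 0) = √(-5) = I*√5 ≈ 2.2361*I)
11 + N*B = 11 + (I*√5)*2 = 11 + 2*I*√5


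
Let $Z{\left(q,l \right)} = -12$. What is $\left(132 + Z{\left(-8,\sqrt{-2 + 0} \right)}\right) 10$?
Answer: $1200$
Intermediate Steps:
$\left(132 + Z{\left(-8,\sqrt{-2 + 0} \right)}\right) 10 = \left(132 - 12\right) 10 = 120 \cdot 10 = 1200$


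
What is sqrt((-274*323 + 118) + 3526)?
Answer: I*sqrt(84858) ≈ 291.3*I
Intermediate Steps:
sqrt((-274*323 + 118) + 3526) = sqrt((-88502 + 118) + 3526) = sqrt(-88384 + 3526) = sqrt(-84858) = I*sqrt(84858)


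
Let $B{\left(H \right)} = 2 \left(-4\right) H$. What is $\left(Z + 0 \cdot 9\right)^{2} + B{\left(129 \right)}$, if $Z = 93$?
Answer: $7617$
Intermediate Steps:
$B{\left(H \right)} = - 8 H$
$\left(Z + 0 \cdot 9\right)^{2} + B{\left(129 \right)} = \left(93 + 0 \cdot 9\right)^{2} - 1032 = \left(93 + 0\right)^{2} - 1032 = 93^{2} - 1032 = 8649 - 1032 = 7617$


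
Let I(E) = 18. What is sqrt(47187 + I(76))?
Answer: 3*sqrt(5245) ≈ 217.27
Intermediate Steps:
sqrt(47187 + I(76)) = sqrt(47187 + 18) = sqrt(47205) = 3*sqrt(5245)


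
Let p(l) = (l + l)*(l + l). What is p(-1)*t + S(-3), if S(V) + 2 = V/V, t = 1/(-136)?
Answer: -35/34 ≈ -1.0294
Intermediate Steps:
t = -1/136 ≈ -0.0073529
p(l) = 4*l² (p(l) = (2*l)*(2*l) = 4*l²)
S(V) = -1 (S(V) = -2 + V/V = -2 + 1 = -1)
p(-1)*t + S(-3) = (4*(-1)²)*(-1/136) - 1 = (4*1)*(-1/136) - 1 = 4*(-1/136) - 1 = -1/34 - 1 = -35/34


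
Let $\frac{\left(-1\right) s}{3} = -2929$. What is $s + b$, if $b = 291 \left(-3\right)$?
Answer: $7914$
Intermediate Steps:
$s = 8787$ ($s = \left(-3\right) \left(-2929\right) = 8787$)
$b = -873$
$s + b = 8787 - 873 = 7914$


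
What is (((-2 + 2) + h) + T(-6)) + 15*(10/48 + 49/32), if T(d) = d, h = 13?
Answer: 1059/32 ≈ 33.094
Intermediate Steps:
(((-2 + 2) + h) + T(-6)) + 15*(10/48 + 49/32) = (((-2 + 2) + 13) - 6) + 15*(10/48 + 49/32) = ((0 + 13) - 6) + 15*(10*(1/48) + 49*(1/32)) = (13 - 6) + 15*(5/24 + 49/32) = 7 + 15*(167/96) = 7 + 835/32 = 1059/32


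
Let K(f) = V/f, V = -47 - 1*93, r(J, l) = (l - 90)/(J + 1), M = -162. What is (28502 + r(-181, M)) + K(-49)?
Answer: 997719/35 ≈ 28506.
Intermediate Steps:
r(J, l) = (-90 + l)/(1 + J)
V = -140 (V = -47 - 93 = -140)
K(f) = -140/f
(28502 + r(-181, M)) + K(-49) = (28502 + (-90 - 162)/(1 - 181)) - 140/(-49) = (28502 - 252/(-180)) - 140*(-1/49) = (28502 - 1/180*(-252)) + 20/7 = (28502 + 7/5) + 20/7 = 142517/5 + 20/7 = 997719/35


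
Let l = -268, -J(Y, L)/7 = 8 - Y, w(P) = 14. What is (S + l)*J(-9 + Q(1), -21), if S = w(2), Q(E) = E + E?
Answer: 26670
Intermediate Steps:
Q(E) = 2*E
J(Y, L) = -56 + 7*Y (J(Y, L) = -7*(8 - Y) = -56 + 7*Y)
S = 14
(S + l)*J(-9 + Q(1), -21) = (14 - 268)*(-56 + 7*(-9 + 2*1)) = -254*(-56 + 7*(-9 + 2)) = -254*(-56 + 7*(-7)) = -254*(-56 - 49) = -254*(-105) = 26670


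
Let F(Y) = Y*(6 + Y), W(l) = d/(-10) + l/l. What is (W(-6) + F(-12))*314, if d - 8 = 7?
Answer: 22451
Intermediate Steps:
d = 15 (d = 8 + 7 = 15)
W(l) = -1/2 (W(l) = 15/(-10) + l/l = 15*(-1/10) + 1 = -3/2 + 1 = -1/2)
(W(-6) + F(-12))*314 = (-1/2 - 12*(6 - 12))*314 = (-1/2 - 12*(-6))*314 = (-1/2 + 72)*314 = (143/2)*314 = 22451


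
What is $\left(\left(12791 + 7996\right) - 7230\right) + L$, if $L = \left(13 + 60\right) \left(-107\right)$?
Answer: $5746$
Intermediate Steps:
$L = -7811$ ($L = 73 \left(-107\right) = -7811$)
$\left(\left(12791 + 7996\right) - 7230\right) + L = \left(\left(12791 + 7996\right) - 7230\right) - 7811 = \left(20787 - 7230\right) - 7811 = 13557 - 7811 = 5746$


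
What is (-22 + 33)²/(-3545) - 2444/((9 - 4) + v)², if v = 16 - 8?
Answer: -668033/46085 ≈ -14.496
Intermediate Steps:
v = 8
(-22 + 33)²/(-3545) - 2444/((9 - 4) + v)² = (-22 + 33)²/(-3545) - 2444/((9 - 4) + 8)² = 11²*(-1/3545) - 2444/(5 + 8)² = 121*(-1/3545) - 2444/(13²) = -121/3545 - 2444/169 = -121/3545 - 2444*1/169 = -121/3545 - 188/13 = -668033/46085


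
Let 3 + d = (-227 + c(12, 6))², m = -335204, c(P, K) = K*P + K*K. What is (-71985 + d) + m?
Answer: -393031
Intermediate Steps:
c(P, K) = K² + K*P (c(P, K) = K*P + K² = K² + K*P)
d = 14158 (d = -3 + (-227 + 6*(6 + 12))² = -3 + (-227 + 6*18)² = -3 + (-227 + 108)² = -3 + (-119)² = -3 + 14161 = 14158)
(-71985 + d) + m = (-71985 + 14158) - 335204 = -57827 - 335204 = -393031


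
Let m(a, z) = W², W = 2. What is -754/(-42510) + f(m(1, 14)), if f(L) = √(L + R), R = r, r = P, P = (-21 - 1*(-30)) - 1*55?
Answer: 29/1635 + I*√42 ≈ 0.017737 + 6.4807*I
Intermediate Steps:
m(a, z) = 4 (m(a, z) = 2² = 4)
P = -46 (P = (-21 + 30) - 55 = 9 - 55 = -46)
r = -46
R = -46
f(L) = √(-46 + L) (f(L) = √(L - 46) = √(-46 + L))
-754/(-42510) + f(m(1, 14)) = -754/(-42510) + √(-46 + 4) = -754*(-1/42510) + √(-42) = 29/1635 + I*√42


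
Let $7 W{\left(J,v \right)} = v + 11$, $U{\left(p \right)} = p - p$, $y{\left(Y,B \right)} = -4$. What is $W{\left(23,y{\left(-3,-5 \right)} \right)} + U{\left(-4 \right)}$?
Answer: $1$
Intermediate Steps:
$U{\left(p \right)} = 0$
$W{\left(J,v \right)} = \frac{11}{7} + \frac{v}{7}$ ($W{\left(J,v \right)} = \frac{v + 11}{7} = \frac{11 + v}{7} = \frac{11}{7} + \frac{v}{7}$)
$W{\left(23,y{\left(-3,-5 \right)} \right)} + U{\left(-4 \right)} = \left(\frac{11}{7} + \frac{1}{7} \left(-4\right)\right) + 0 = \left(\frac{11}{7} - \frac{4}{7}\right) + 0 = 1 + 0 = 1$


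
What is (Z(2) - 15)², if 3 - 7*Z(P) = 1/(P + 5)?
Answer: 511225/2401 ≈ 212.92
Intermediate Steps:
Z(P) = 3/7 - 1/(7*(5 + P)) (Z(P) = 3/7 - 1/(7*(P + 5)) = 3/7 - 1/(7*(5 + P)))
(Z(2) - 15)² = ((14 + 3*2)/(7*(5 + 2)) - 15)² = ((⅐)*(14 + 6)/7 - 15)² = ((⅐)*(⅐)*20 - 15)² = (20/49 - 15)² = (-715/49)² = 511225/2401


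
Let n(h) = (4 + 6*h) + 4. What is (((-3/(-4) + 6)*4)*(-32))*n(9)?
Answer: -53568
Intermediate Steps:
n(h) = 8 + 6*h
(((-3/(-4) + 6)*4)*(-32))*n(9) = (((-3/(-4) + 6)*4)*(-32))*(8 + 6*9) = (((-3*(-¼) + 6)*4)*(-32))*(8 + 54) = (((¾ + 6)*4)*(-32))*62 = (((27/4)*4)*(-32))*62 = (27*(-32))*62 = -864*62 = -53568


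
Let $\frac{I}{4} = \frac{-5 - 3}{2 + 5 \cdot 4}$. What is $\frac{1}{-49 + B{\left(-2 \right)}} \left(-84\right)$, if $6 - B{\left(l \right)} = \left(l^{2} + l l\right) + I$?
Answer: $\frac{924}{545} \approx 1.6954$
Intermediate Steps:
$I = - \frac{16}{11}$ ($I = 4 \frac{-5 - 3}{2 + 5 \cdot 4} = 4 \left(- \frac{8}{2 + 20}\right) = 4 \left(- \frac{8}{22}\right) = 4 \left(\left(-8\right) \frac{1}{22}\right) = 4 \left(- \frac{4}{11}\right) = - \frac{16}{11} \approx -1.4545$)
$B{\left(l \right)} = \frac{82}{11} - 2 l^{2}$ ($B{\left(l \right)} = 6 - \left(\left(l^{2} + l l\right) - \frac{16}{11}\right) = 6 - \left(\left(l^{2} + l^{2}\right) - \frac{16}{11}\right) = 6 - \left(2 l^{2} - \frac{16}{11}\right) = 6 - \left(- \frac{16}{11} + 2 l^{2}\right) = \frac{82}{11} - 2 l^{2}$)
$\frac{1}{-49 + B{\left(-2 \right)}} \left(-84\right) = \frac{1}{-49 + \left(\frac{82}{11} - 2 \left(-2\right)^{2}\right)} \left(-84\right) = \frac{1}{-49 + \left(\frac{82}{11} - 8\right)} \left(-84\right) = \frac{1}{-49 - \frac{6}{11}} \left(-84\right) = \frac{1}{- \frac{545}{11}} \left(-84\right) = \left(- \frac{11}{545}\right) \left(-84\right) = \frac{924}{545}$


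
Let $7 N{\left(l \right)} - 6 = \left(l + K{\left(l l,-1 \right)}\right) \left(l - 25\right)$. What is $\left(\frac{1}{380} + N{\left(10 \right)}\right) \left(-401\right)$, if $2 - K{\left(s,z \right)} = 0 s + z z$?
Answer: $\frac{24225613}{2660} \approx 9107.4$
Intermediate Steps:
$K{\left(s,z \right)} = 2 - z^{2}$ ($K{\left(s,z \right)} = 2 - \left(0 s + z z\right) = 2 - \left(0 + z^{2}\right) = 2 - z^{2}$)
$N{\left(l \right)} = \frac{6}{7} + \frac{\left(1 + l\right) \left(-25 + l\right)}{7}$ ($N{\left(l \right)} = \frac{6}{7} + \frac{\left(l + \left(2 - \left(-1\right)^{2}\right)\right) \left(l - 25\right)}{7} = \frac{6}{7} + \frac{\left(l + \left(2 - 1\right)\right) \left(l - 25\right)}{7} = \frac{6}{7} + \frac{\left(l + \left(2 - 1\right)\right) \left(-25 + l\right)}{7} = \frac{6}{7} + \frac{\left(l + 1\right) \left(-25 + l\right)}{7} = \frac{6}{7} + \frac{\left(1 + l\right) \left(-25 + l\right)}{7}$)
$\left(\frac{1}{380} + N{\left(10 \right)}\right) \left(-401\right) = \left(\frac{1}{380} - \left(37 - \frac{100}{7}\right)\right) \left(-401\right) = \left(\frac{1}{380} - \frac{159}{7}\right) \left(-401\right) = \left(- \frac{60413}{2660}\right) \left(-401\right) = \frac{24225613}{2660}$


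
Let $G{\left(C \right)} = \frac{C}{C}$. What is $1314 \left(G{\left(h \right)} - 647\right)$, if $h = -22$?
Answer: $-848844$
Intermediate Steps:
$G{\left(C \right)} = 1$
$1314 \left(G{\left(h \right)} - 647\right) = 1314 \left(1 - 647\right) = 1314 \left(-646\right) = -848844$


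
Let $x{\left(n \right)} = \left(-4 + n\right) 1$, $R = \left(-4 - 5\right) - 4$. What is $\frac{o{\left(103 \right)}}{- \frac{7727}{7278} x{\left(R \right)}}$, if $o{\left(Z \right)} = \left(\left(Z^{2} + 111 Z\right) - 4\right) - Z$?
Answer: $\frac{159642930}{131359} \approx 1215.3$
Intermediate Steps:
$R = -13$ ($R = -9 - 4 = -13$)
$o{\left(Z \right)} = -4 + Z^{2} + 110 Z$ ($o{\left(Z \right)} = \left(-4 + Z^{2} + 111 Z\right) - Z = -4 + Z^{2} + 110 Z$)
$x{\left(n \right)} = -4 + n$
$\frac{o{\left(103 \right)}}{- \frac{7727}{7278} x{\left(R \right)}} = \frac{-4 + 103^{2} + 110 \cdot 103}{- \frac{7727}{7278} \left(-4 - 13\right)} = \frac{-4 + 10609 + 11330}{\left(-7727\right) \frac{1}{7278} \left(-17\right)} = \frac{21935}{\left(- \frac{7727}{7278}\right) \left(-17\right)} = \frac{21935}{\frac{131359}{7278}} = 21935 \cdot \frac{7278}{131359} = \frac{159642930}{131359}$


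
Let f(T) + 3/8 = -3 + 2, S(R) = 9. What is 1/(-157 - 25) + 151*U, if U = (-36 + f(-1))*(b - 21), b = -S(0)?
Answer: 61628383/364 ≈ 1.6931e+5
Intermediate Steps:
f(T) = -11/8 (f(T) = -3/8 + (-3 + 2) = -3/8 - 1 = -11/8)
b = -9 (b = -1*9 = -9)
U = 4485/4 (U = (-36 - 11/8)*(-9 - 21) = -299/8*(-30) = 4485/4 ≈ 1121.3)
1/(-157 - 25) + 151*U = 1/(-157 - 25) + 151*(4485/4) = 1/(-182) + 677235/4 = -1/182 + 677235/4 = 61628383/364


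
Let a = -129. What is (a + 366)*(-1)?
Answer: -237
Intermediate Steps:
(a + 366)*(-1) = (-129 + 366)*(-1) = 237*(-1) = -237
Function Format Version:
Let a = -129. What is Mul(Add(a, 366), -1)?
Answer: -237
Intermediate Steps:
Mul(Add(a, 366), -1) = Mul(Add(-129, 366), -1) = Mul(237, -1) = -237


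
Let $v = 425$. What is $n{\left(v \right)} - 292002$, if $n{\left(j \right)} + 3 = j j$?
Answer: $-111380$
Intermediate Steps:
$n{\left(j \right)} = -3 + j^{2}$ ($n{\left(j \right)} = -3 + j j = -3 + j^{2}$)
$n{\left(v \right)} - 292002 = \left(-3 + 425^{2}\right) - 292002 = \left(-3 + 180625\right) - 292002 = 180622 - 292002 = -111380$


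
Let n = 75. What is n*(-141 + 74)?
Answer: -5025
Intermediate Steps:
n*(-141 + 74) = 75*(-141 + 74) = 75*(-67) = -5025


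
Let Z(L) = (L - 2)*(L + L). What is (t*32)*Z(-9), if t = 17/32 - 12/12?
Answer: -2970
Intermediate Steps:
Z(L) = 2*L*(-2 + L) (Z(L) = (-2 + L)*(2*L) = 2*L*(-2 + L))
t = -15/32 (t = 17*(1/32) - 12*1/12 = 17/32 - 1 = -15/32 ≈ -0.46875)
(t*32)*Z(-9) = (-15/32*32)*(2*(-9)*(-2 - 9)) = -30*(-9)*(-11) = -15*198 = -2970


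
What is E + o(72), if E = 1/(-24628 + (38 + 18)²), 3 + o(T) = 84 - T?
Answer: 193427/21492 ≈ 9.0000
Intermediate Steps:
o(T) = 81 - T (o(T) = -3 + (84 - T) = 81 - T)
E = -1/21492 (E = 1/(-24628 + 56²) = 1/(-24628 + 3136) = 1/(-21492) = -1/21492 ≈ -4.6529e-5)
E + o(72) = -1/21492 + (81 - 1*72) = -1/21492 + (81 - 72) = -1/21492 + 9 = 193427/21492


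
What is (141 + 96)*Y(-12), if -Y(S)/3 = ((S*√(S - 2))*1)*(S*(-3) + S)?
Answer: 204768*I*√14 ≈ 7.6617e+5*I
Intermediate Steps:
Y(S) = 6*S²*√(-2 + S) (Y(S) = -3*(S*√(S - 2))*1*(S*(-3) + S) = -3*(S*√(-2 + S))*1*(-3*S + S) = -3*S*√(-2 + S)*(-2*S) = -(-6)*S²*√(-2 + S) = 6*S²*√(-2 + S))
(141 + 96)*Y(-12) = (141 + 96)*(6*(-12)²*√(-2 - 12)) = 237*(6*144*√(-14)) = 237*(6*144*(I*√14)) = 237*(864*I*√14) = 204768*I*√14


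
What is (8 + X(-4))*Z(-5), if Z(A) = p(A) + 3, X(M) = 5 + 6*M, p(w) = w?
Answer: 22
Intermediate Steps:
Z(A) = 3 + A (Z(A) = A + 3 = 3 + A)
(8 + X(-4))*Z(-5) = (8 + (5 + 6*(-4)))*(3 - 5) = (8 + (5 - 24))*(-2) = (8 - 19)*(-2) = -11*(-2) = 22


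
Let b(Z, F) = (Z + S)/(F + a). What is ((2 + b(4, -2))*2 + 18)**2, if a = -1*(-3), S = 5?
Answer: 1600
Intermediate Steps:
a = 3
b(Z, F) = (5 + Z)/(3 + F) (b(Z, F) = (Z + 5)/(F + 3) = (5 + Z)/(3 + F))
((2 + b(4, -2))*2 + 18)**2 = ((2 + (5 + 4)/(3 - 2))*2 + 18)**2 = ((2 + 9/1)*2 + 18)**2 = ((2 + 1*9)*2 + 18)**2 = ((2 + 9)*2 + 18)**2 = (11*2 + 18)**2 = (22 + 18)**2 = 40**2 = 1600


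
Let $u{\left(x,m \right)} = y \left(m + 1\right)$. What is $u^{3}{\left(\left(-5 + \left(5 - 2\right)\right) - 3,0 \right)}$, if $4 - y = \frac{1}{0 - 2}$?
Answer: $\frac{729}{8} \approx 91.125$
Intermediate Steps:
$y = \frac{9}{2}$ ($y = 4 - \frac{1}{0 - 2} = 4 - \frac{1}{-2} = 4 - - \frac{1}{2} = 4 + \frac{1}{2} = \frac{9}{2} \approx 4.5$)
$u{\left(x,m \right)} = \frac{9}{2} + \frac{9 m}{2}$ ($u{\left(x,m \right)} = \frac{9 \left(m + 1\right)}{2} = \frac{9 \left(1 + m\right)}{2} = \frac{9}{2} + \frac{9 m}{2}$)
$u^{3}{\left(\left(-5 + \left(5 - 2\right)\right) - 3,0 \right)} = \left(\frac{9}{2} + \frac{9}{2} \cdot 0\right)^{3} = \left(\frac{9}{2} + 0\right)^{3} = \left(\frac{9}{2}\right)^{3} = \frac{729}{8}$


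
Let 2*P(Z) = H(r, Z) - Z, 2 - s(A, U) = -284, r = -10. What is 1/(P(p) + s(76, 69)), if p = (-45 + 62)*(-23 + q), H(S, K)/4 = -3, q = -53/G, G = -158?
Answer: 316/149357 ≈ 0.0021157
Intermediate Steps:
q = 53/158 (q = -53/(-158) = -53*(-1/158) = 53/158 ≈ 0.33544)
H(S, K) = -12 (H(S, K) = 4*(-3) = -12)
s(A, U) = 286 (s(A, U) = 2 - 1*(-284) = 2 + 284 = 286)
p = -60877/158 (p = (-45 + 62)*(-23 + 53/158) = 17*(-3581/158) = -60877/158 ≈ -385.30)
P(Z) = -6 - Z/2 (P(Z) = (-12 - Z)/2 = -6 - Z/2)
1/(P(p) + s(76, 69)) = 1/((-6 - ½*(-60877/158)) + 286) = 1/((-6 + 60877/316) + 286) = 1/(58981/316 + 286) = 1/(149357/316) = 316/149357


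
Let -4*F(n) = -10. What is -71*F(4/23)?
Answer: -355/2 ≈ -177.50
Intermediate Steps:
F(n) = 5/2 (F(n) = -¼*(-10) = 5/2)
-71*F(4/23) = -71*5/2 = -355/2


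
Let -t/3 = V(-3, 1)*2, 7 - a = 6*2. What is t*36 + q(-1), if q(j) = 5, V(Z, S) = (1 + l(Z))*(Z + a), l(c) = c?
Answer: -3451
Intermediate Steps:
a = -5 (a = 7 - 6*2 = 7 - 1*12 = 7 - 12 = -5)
V(Z, S) = (1 + Z)*(-5 + Z) (V(Z, S) = (1 + Z)*(Z - 5) = (1 + Z)*(-5 + Z))
t = -96 (t = -3*(-5 + (-3)² - 4*(-3))*2 = -3*(-5 + 9 + 12)*2 = -48*2 = -3*32 = -96)
t*36 + q(-1) = -96*36 + 5 = -3456 + 5 = -3451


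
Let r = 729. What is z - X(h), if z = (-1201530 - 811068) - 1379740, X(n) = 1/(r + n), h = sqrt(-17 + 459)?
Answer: -1801328086391/530999 + sqrt(442)/530999 ≈ -3.3923e+6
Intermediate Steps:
h = sqrt(442) ≈ 21.024
X(n) = 1/(729 + n)
z = -3392338 (z = -2012598 - 1379740 = -3392338)
z - X(h) = -3392338 - 1/(729 + sqrt(442))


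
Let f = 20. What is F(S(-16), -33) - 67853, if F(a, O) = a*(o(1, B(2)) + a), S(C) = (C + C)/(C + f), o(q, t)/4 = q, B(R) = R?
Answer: -67821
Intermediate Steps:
o(q, t) = 4*q
S(C) = 2*C/(20 + C) (S(C) = (C + C)/(C + 20) = (2*C)/(20 + C) = 2*C/(20 + C))
F(a, O) = a*(4 + a) (F(a, O) = a*(4*1 + a) = a*(4 + a))
F(S(-16), -33) - 67853 = (2*(-16)/(20 - 16))*(4 + 2*(-16)/(20 - 16)) - 67853 = (2*(-16)/4)*(4 + 2*(-16)/4) - 67853 = (2*(-16)*(¼))*(4 + 2*(-16)*(¼)) - 67853 = -8*(4 - 8) - 67853 = -8*(-4) - 67853 = 32 - 67853 = -67821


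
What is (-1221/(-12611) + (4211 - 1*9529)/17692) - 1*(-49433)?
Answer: 5514569802615/111556906 ≈ 49433.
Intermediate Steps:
(-1221/(-12611) + (4211 - 1*9529)/17692) - 1*(-49433) = (-1221*(-1/12611) + (4211 - 9529)*(1/17692)) + 49433 = (1221/12611 - 5318*1/17692) + 49433 = (1221/12611 - 2659/8846) + 49433 = -22731683/111556906 + 49433 = 5514569802615/111556906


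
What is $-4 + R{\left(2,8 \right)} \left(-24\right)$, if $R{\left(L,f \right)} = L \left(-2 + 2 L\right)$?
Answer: $-100$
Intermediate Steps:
$-4 + R{\left(2,8 \right)} \left(-24\right) = -4 + 2 \cdot 2 \left(-1 + 2\right) \left(-24\right) = -4 + 2 \cdot 2 \cdot 1 \left(-24\right) = -4 + 4 \left(-24\right) = -4 - 96 = -100$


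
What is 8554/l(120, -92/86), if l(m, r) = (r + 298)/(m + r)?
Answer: 1562327/456 ≈ 3426.2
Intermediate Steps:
l(m, r) = (298 + r)/(m + r)
8554/l(120, -92/86) = 8554/(((298 - 92/86)/(120 - 92/86))) = 8554/(((298 - 92*1/86)/(120 - 92*1/86))) = 8554/(((298 - 46/43)/(120 - 46/43))) = 8554/(((12768/43)/(5114/43))) = 8554/(((43/5114)*(12768/43))) = 8554/(6384/2557) = 8554*(2557/6384) = 1562327/456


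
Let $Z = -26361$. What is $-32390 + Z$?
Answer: $-58751$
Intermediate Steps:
$-32390 + Z = -32390 - 26361 = -58751$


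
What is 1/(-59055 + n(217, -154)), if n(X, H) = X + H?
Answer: -1/58992 ≈ -1.6951e-5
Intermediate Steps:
n(X, H) = H + X
1/(-59055 + n(217, -154)) = 1/(-59055 + (-154 + 217)) = 1/(-59055 + 63) = 1/(-58992) = -1/58992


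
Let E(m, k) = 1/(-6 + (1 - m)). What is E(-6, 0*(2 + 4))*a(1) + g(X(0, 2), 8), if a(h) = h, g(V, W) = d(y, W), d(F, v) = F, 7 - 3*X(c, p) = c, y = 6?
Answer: 7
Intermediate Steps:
X(c, p) = 7/3 - c/3
g(V, W) = 6
E(m, k) = 1/(-5 - m)
E(-6, 0*(2 + 4))*a(1) + g(X(0, 2), 8) = -1/(5 - 6)*1 + 6 = -1/(-1)*1 + 6 = -1*(-1)*1 + 6 = 1*1 + 6 = 1 + 6 = 7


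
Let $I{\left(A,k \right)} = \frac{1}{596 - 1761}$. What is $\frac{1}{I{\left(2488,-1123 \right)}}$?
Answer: $-1165$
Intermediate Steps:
$I{\left(A,k \right)} = - \frac{1}{1165}$ ($I{\left(A,k \right)} = \frac{1}{-1165} = - \frac{1}{1165}$)
$\frac{1}{I{\left(2488,-1123 \right)}} = \frac{1}{- \frac{1}{1165}} = -1165$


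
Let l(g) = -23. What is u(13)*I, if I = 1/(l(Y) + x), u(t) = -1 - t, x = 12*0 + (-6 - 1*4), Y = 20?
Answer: 14/33 ≈ 0.42424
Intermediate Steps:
x = -10 (x = 0 + (-6 - 4) = 0 - 10 = -10)
I = -1/33 (I = 1/(-23 - 10) = 1/(-33) = -1/33 ≈ -0.030303)
u(13)*I = (-1 - 1*13)*(-1/33) = (-1 - 13)*(-1/33) = -14*(-1/33) = 14/33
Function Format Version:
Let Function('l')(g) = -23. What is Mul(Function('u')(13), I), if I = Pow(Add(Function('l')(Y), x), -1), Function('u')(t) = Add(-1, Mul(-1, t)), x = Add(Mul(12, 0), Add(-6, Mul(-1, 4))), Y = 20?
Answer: Rational(14, 33) ≈ 0.42424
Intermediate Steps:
x = -10 (x = Add(0, Add(-6, -4)) = Add(0, -10) = -10)
I = Rational(-1, 33) (I = Pow(Add(-23, -10), -1) = Pow(-33, -1) = Rational(-1, 33) ≈ -0.030303)
Mul(Function('u')(13), I) = Mul(Add(-1, Mul(-1, 13)), Rational(-1, 33)) = Mul(Add(-1, -13), Rational(-1, 33)) = Mul(-14, Rational(-1, 33)) = Rational(14, 33)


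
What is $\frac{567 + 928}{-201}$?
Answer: $- \frac{1495}{201} \approx -7.4378$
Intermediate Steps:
$\frac{567 + 928}{-201} = 1495 \left(- \frac{1}{201}\right) = - \frac{1495}{201}$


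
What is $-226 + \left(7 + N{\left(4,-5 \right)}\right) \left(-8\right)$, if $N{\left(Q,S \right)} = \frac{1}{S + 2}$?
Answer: $- \frac{838}{3} \approx -279.33$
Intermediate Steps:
$N{\left(Q,S \right)} = \frac{1}{2 + S}$
$-226 + \left(7 + N{\left(4,-5 \right)}\right) \left(-8\right) = -226 + \left(7 + \frac{1}{2 - 5}\right) \left(-8\right) = -226 + \left(7 + \frac{1}{-3}\right) \left(-8\right) = -226 + \left(7 - \frac{1}{3}\right) \left(-8\right) = -226 + \frac{20}{3} \left(-8\right) = -226 - \frac{160}{3} = - \frac{838}{3}$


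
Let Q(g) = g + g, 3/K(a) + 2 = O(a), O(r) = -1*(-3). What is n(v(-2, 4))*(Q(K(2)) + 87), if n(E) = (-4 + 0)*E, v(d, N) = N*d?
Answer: 2976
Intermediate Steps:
n(E) = -4*E
O(r) = 3
K(a) = 3 (K(a) = 3/(-2 + 3) = 3/1 = 3*1 = 3)
Q(g) = 2*g
n(v(-2, 4))*(Q(K(2)) + 87) = (-16*(-2))*(2*3 + 87) = (-4*(-8))*(6 + 87) = 32*93 = 2976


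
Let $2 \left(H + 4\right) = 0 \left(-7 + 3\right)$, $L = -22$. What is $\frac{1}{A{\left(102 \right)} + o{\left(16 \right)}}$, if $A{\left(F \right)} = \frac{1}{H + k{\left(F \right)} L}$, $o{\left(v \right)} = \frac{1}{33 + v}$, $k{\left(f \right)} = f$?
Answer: $\frac{110152}{2199} \approx 50.092$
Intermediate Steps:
$H = -4$ ($H = -4 + \frac{0 \left(-7 + 3\right)}{2} = -4 + \frac{0 \left(-4\right)}{2} = -4 + \frac{1}{2} \cdot 0 = -4 + 0 = -4$)
$A{\left(F \right)} = \frac{1}{-4 - 22 F}$ ($A{\left(F \right)} = \frac{1}{-4 + F \left(-22\right)} = \frac{1}{-4 - 22 F}$)
$\frac{1}{A{\left(102 \right)} + o{\left(16 \right)}} = \frac{1}{- \frac{1}{4 + 22 \cdot 102} + \frac{1}{33 + 16}} = \frac{1}{- \frac{1}{4 + 2244} + \frac{1}{49}} = \frac{1}{- \frac{1}{2248} + \frac{1}{49}} = \frac{1}{\frac{2199}{110152}} = \frac{110152}{2199}$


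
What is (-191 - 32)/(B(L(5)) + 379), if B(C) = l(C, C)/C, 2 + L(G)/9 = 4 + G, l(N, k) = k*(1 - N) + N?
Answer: -223/318 ≈ -0.70126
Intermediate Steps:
l(N, k) = N + k*(1 - N)
L(G) = 18 + 9*G (L(G) = -18 + 9*(4 + G) = -18 + (36 + 9*G) = 18 + 9*G)
B(C) = (-C² + 2*C)/C (B(C) = (C + C - C*C)/C = (C + C - C²)/C = (-C² + 2*C)/C)
(-191 - 32)/(B(L(5)) + 379) = (-191 - 32)/((2 - (18 + 9*5)) + 379) = -223/((2 - (18 + 45)) + 379) = -223/((2 - 1*63) + 379) = -223/((2 - 63) + 379) = -223/(-61 + 379) = -223/318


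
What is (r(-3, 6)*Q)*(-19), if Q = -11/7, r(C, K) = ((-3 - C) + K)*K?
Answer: 7524/7 ≈ 1074.9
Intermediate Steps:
r(C, K) = K*(-3 + K - C) (r(C, K) = (-3 + K - C)*K = K*(-3 + K - C))
Q = -11/7 (Q = -11*1/7 = -11/7 ≈ -1.5714)
(r(-3, 6)*Q)*(-19) = ((6*(-3 + 6 - 1*(-3)))*(-11/7))*(-19) = ((6*(-3 + 6 + 3))*(-11/7))*(-19) = ((6*6)*(-11/7))*(-19) = (36*(-11/7))*(-19) = -396/7*(-19) = 7524/7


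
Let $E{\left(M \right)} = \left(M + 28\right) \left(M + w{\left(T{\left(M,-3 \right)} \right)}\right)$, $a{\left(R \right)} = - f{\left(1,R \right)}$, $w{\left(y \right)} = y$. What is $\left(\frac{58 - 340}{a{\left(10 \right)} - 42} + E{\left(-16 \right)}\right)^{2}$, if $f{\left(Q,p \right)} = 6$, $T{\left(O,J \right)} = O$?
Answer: $\frac{9150625}{64} \approx 1.4298 \cdot 10^{5}$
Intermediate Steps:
$a{\left(R \right)} = -6$ ($a{\left(R \right)} = \left(-1\right) 6 = -6$)
$E{\left(M \right)} = 2 M \left(28 + M\right)$ ($E{\left(M \right)} = \left(M + 28\right) \left(M + M\right) = \left(28 + M\right) 2 M = 2 M \left(28 + M\right)$)
$\left(\frac{58 - 340}{a{\left(10 \right)} - 42} + E{\left(-16 \right)}\right)^{2} = \left(\frac{58 - 340}{-6 - 42} + 2 \left(-16\right) \left(28 - 16\right)\right)^{2} = \left(- \frac{282}{-48} + 2 \left(-16\right) 12\right)^{2} = \left(\left(-282\right) \left(- \frac{1}{48}\right) - 384\right)^{2} = \left(\frac{47}{8} - 384\right)^{2} = \left(- \frac{3025}{8}\right)^{2} = \frac{9150625}{64}$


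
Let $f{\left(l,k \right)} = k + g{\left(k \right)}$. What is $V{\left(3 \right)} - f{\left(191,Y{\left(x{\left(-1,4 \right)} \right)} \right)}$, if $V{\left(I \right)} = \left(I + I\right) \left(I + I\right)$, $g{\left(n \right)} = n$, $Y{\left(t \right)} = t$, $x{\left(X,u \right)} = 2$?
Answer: $32$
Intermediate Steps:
$V{\left(I \right)} = 4 I^{2}$ ($V{\left(I \right)} = 2 I 2 I = 4 I^{2}$)
$f{\left(l,k \right)} = 2 k$ ($f{\left(l,k \right)} = k + k = 2 k$)
$V{\left(3 \right)} - f{\left(191,Y{\left(x{\left(-1,4 \right)} \right)} \right)} = 4 \cdot 3^{2} - 2 \cdot 2 = 4 \cdot 9 - 4 = 36 - 4 = 32$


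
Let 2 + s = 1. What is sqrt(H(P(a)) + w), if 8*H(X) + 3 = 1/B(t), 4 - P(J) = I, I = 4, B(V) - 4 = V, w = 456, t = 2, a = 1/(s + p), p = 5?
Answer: sqrt(65613)/12 ≈ 21.346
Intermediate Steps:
s = -1 (s = -2 + 1 = -1)
a = 1/4 (a = 1/(-1 + 5) = 1/4 ≈ 0.25000)
B(V) = 4 + V
P(J) = 0 (P(J) = 4 - 1*4 = 4 - 4 = 0)
H(X) = -17/48 (H(X) = -3/8 + 1/(8*(4 + 2)) = -3/8 + (1/8)/6 = -3/8 + (1/8)*(1/6) = -3/8 + 1/48 = -17/48)
sqrt(H(P(a)) + w) = sqrt(-17/48 + 456) = sqrt(21871/48) = sqrt(65613)/12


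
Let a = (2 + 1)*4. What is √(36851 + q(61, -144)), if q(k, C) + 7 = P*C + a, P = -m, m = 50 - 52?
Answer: 2*√9142 ≈ 191.23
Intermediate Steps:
m = -2
a = 12 (a = 3*4 = 12)
P = 2 (P = -1*(-2) = 2)
q(k, C) = 5 + 2*C (q(k, C) = -7 + (2*C + 12) = -7 + (12 + 2*C) = 5 + 2*C)
√(36851 + q(61, -144)) = √(36851 + (5 + 2*(-144))) = √(36851 + (5 - 288)) = √(36851 - 283) = √36568 = 2*√9142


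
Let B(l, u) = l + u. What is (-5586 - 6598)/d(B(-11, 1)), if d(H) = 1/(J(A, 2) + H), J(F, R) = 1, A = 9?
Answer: 109656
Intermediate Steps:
d(H) = 1/(1 + H)
(-5586 - 6598)/d(B(-11, 1)) = (-5586 - 6598)/(1/(1 + (-11 + 1))) = -12184/(1/(1 - 10)) = -12184/(1/(-9)) = -12184/(-1/9) = -12184*(-9) = 109656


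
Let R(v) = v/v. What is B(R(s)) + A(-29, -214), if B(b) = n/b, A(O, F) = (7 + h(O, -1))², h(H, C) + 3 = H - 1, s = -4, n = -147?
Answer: 529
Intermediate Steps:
h(H, C) = -4 + H (h(H, C) = -3 + (H - 1) = -3 + (-1 + H) = -4 + H)
R(v) = 1
A(O, F) = (3 + O)² (A(O, F) = (7 + (-4 + O))² = (3 + O)²)
B(b) = -147/b
B(R(s)) + A(-29, -214) = -147/1 + (3 - 29)² = -147*1 + (-26)² = -147 + 676 = 529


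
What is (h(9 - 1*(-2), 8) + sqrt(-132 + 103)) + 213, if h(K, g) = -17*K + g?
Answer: 34 + I*sqrt(29) ≈ 34.0 + 5.3852*I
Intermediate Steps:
h(K, g) = g - 17*K
(h(9 - 1*(-2), 8) + sqrt(-132 + 103)) + 213 = ((8 - 17*(9 - 1*(-2))) + sqrt(-132 + 103)) + 213 = ((8 - 17*(9 + 2)) + sqrt(-29)) + 213 = ((8 - 17*11) + I*sqrt(29)) + 213 = ((8 - 187) + I*sqrt(29)) + 213 = (-179 + I*sqrt(29)) + 213 = 34 + I*sqrt(29)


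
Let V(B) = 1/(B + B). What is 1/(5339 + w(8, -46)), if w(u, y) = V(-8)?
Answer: 16/85423 ≈ 0.00018730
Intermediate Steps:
V(B) = 1/(2*B)
w(u, y) = -1/16 (w(u, y) = (½)/(-8) = (½)*(-⅛) = -1/16)
1/(5339 + w(8, -46)) = 1/(5339 - 1/16) = 1/(85423/16) = 16/85423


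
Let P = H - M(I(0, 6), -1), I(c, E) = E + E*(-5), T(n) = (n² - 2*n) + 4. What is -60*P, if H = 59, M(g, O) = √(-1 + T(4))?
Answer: -3540 + 60*√11 ≈ -3341.0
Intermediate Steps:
T(n) = 4 + n² - 2*n
I(c, E) = -4*E (I(c, E) = E - 5*E = -4*E)
M(g, O) = √11 (M(g, O) = √(-1 + (4 + 4² - 2*4)) = √(-1 + (4 + 16 - 8)) = √(-1 + 12) = √11)
P = 59 - √11 ≈ 55.683
-60*P = -60*(59 - √11) = -3540 + 60*√11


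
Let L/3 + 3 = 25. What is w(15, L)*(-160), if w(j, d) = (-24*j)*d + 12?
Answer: 3799680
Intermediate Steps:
L = 66 (L = -9 + 3*25 = -9 + 75 = 66)
w(j, d) = 12 - 24*d*j (w(j, d) = -24*d*j + 12 = 12 - 24*d*j)
w(15, L)*(-160) = (12 - 24*66*15)*(-160) = (12 - 23760)*(-160) = -23748*(-160) = 3799680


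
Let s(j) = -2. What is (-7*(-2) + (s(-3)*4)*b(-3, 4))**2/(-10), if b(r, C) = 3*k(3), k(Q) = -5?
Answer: -8978/5 ≈ -1795.6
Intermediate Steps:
b(r, C) = -15 (b(r, C) = 3*(-5) = -15)
(-7*(-2) + (s(-3)*4)*b(-3, 4))**2/(-10) = (-7*(-2) - 2*4*(-15))**2/(-10) = (14 - 8*(-15))**2*(-1/10) = (14 + 120)**2*(-1/10) = 134**2*(-1/10) = 17956*(-1/10) = -8978/5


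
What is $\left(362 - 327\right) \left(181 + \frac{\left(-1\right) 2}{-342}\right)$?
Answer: $\frac{1083320}{171} \approx 6335.2$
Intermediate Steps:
$\left(362 - 327\right) \left(181 + \frac{\left(-1\right) 2}{-342}\right) = 35 \left(181 - - \frac{1}{171}\right) = 35 \left(181 + \frac{1}{171}\right) = 35 \cdot \frac{30952}{171} = \frac{1083320}{171}$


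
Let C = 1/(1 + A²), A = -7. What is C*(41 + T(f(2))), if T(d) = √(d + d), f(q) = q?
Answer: 43/50 ≈ 0.86000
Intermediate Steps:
T(d) = √2*√d (T(d) = √(2*d) = √2*√d)
C = 1/50 (C = 1/(1 + (-7)²) = 1/(1 + 49) = 1/50 ≈ 0.020000)
C*(41 + T(f(2))) = (41 + √2*√2)/50 = (41 + 2)/50 = (1/50)*43 = 43/50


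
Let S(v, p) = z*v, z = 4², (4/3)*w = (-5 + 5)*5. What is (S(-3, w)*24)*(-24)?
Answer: 27648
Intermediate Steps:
w = 0 (w = 3*((-5 + 5)*5)/4 = 3*(0*5)/4 = (¾)*0 = 0)
z = 16
S(v, p) = 16*v
(S(-3, w)*24)*(-24) = ((16*(-3))*24)*(-24) = -48*24*(-24) = -1152*(-24) = 27648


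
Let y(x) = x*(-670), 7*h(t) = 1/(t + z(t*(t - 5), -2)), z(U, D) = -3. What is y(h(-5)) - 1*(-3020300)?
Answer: 84568735/28 ≈ 3.0203e+6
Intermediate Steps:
h(t) = 1/(7*(-3 + t)) (h(t) = 1/(7*(t - 3)) = 1/(7*(-3 + t)))
y(x) = -670*x
y(h(-5)) - 1*(-3020300) = -670/(7*(-3 - 5)) - 1*(-3020300) = -670/(7*(-8)) + 3020300 = -670*(-1)/(7*8) + 3020300 = -670*(-1/56) + 3020300 = 335/28 + 3020300 = 84568735/28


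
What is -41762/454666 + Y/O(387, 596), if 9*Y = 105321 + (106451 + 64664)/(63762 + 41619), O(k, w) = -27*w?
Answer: -710464515045209/867395851254711 ≈ -0.81908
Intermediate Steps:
Y = 11099003416/948429 (Y = (105321 + (106451 + 64664)/(63762 + 41619))/9 = (105321 + 171115/105381)/9 = (⅑)*(11099003416/105381) = 11099003416/948429 ≈ 11703.)
-41762/454666 + Y/O(387, 596) = -41762/454666 + 11099003416/(948429*((-27*596))) = -41762*1/454666 + (11099003416/948429)/(-16092) = -20881/227333 + (11099003416/948429)*(-1/16092) = -20881/227333 - 2774750854/3815529867 = -710464515045209/867395851254711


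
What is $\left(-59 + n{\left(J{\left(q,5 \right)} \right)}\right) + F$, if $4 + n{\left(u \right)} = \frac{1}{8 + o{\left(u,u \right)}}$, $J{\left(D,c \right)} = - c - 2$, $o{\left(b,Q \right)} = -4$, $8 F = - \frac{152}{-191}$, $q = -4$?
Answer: $- \frac{47865}{764} \approx -62.651$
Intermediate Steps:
$F = \frac{19}{191}$ ($F = \frac{\left(-152\right) \frac{1}{-191}}{8} = \frac{\left(-152\right) \left(- \frac{1}{191}\right)}{8} = \frac{1}{8} \cdot \frac{152}{191} = \frac{19}{191} \approx 0.099476$)
$J{\left(D,c \right)} = -2 - c$
$n{\left(u \right)} = - \frac{15}{4}$ ($n{\left(u \right)} = -4 + \frac{1}{8 - 4} = -4 + \frac{1}{4} = - \frac{15}{4}$)
$\left(-59 + n{\left(J{\left(q,5 \right)} \right)}\right) + F = \left(-59 - \frac{15}{4}\right) + \frac{19}{191} = - \frac{251}{4} + \frac{19}{191} = - \frac{47865}{764}$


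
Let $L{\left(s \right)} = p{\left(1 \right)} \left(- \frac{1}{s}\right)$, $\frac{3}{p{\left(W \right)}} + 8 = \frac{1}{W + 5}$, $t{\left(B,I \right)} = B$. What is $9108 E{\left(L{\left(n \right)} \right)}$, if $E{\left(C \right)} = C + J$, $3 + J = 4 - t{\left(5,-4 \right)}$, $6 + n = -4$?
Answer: $- \frac{8643492}{235} \approx -36781.0$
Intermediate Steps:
$n = -10$ ($n = -6 - 4 = -10$)
$p{\left(W \right)} = \frac{3}{-8 + \frac{1}{5 + W}}$ ($p{\left(W \right)} = \frac{3}{-8 + \frac{1}{W + 5}} = \frac{3}{-8 + \frac{1}{5 + W}}$)
$J = -4$ ($J = -3 + \left(4 - 5\right) = -3 - 1 = -4$)
$L{\left(s \right)} = \frac{18}{47 s}$ ($L{\left(s \right)} = \frac{3 \left(-5 - 1\right)}{39 + 8 \cdot 1} \left(- \frac{1}{s}\right) = \frac{3 \left(-5 - 1\right)}{39 + 8} \left(- \frac{1}{s}\right) = 3 \cdot \frac{1}{47} \left(-6\right) \left(- \frac{1}{s}\right) = - \frac{18 \left(- \frac{1}{s}\right)}{47} = \frac{18}{47 s}$)
$E{\left(C \right)} = -4 + C$ ($E{\left(C \right)} = C - 4 = -4 + C$)
$9108 E{\left(L{\left(n \right)} \right)} = 9108 \left(-4 + \frac{18}{47 \left(-10\right)}\right) = 9108 \left(-4 + \frac{18}{47} \left(- \frac{1}{10}\right)\right) = 9108 \left(-4 - \frac{9}{235}\right) = 9108 \left(- \frac{949}{235}\right) = - \frac{8643492}{235}$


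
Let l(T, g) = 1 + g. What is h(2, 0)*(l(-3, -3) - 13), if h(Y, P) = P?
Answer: 0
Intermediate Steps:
h(2, 0)*(l(-3, -3) - 13) = 0*((1 - 3) - 13) = 0*(-2 - 13) = 0*(-15) = 0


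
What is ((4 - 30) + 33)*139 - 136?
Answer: 837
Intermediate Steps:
((4 - 30) + 33)*139 - 136 = (-26 + 33)*139 - 136 = 7*139 - 136 = 973 - 136 = 837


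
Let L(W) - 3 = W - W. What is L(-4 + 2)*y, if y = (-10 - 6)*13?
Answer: -624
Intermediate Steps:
L(W) = 3 (L(W) = 3 + (W - W) = 3 + 0 = 3)
y = -208 (y = -16*13 = -208)
L(-4 + 2)*y = 3*(-208) = -624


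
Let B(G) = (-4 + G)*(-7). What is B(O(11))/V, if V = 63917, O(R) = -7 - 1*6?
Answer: 17/9131 ≈ 0.0018618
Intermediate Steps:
O(R) = -13 (O(R) = -7 - 6 = -13)
B(G) = 28 - 7*G
B(O(11))/V = (28 - 7*(-13))/63917 = (28 + 91)*(1/63917) = 119*(1/63917) = 17/9131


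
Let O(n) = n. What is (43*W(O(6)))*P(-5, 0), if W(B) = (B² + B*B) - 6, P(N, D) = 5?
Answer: 14190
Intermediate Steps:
W(B) = -6 + 2*B² (W(B) = (B² + B²) - 6 = 2*B² - 6 = -6 + 2*B²)
(43*W(O(6)))*P(-5, 0) = (43*(-6 + 2*6²))*5 = (43*(-6 + 2*36))*5 = (43*(-6 + 72))*5 = (43*66)*5 = 2838*5 = 14190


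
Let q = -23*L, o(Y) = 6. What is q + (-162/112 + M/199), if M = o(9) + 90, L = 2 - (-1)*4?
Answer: -1548615/11144 ≈ -138.96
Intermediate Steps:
L = 6 (L = 2 - 1*(-4) = 2 + 4 = 6)
q = -138 (q = -23*6 = -138)
M = 96 (M = 6 + 90 = 96)
q + (-162/112 + M/199) = -138 + (-162/112 + 96/199) = -138 + (-162*1/112 + 96*(1/199)) = -138 + (-81/56 + 96/199) = -138 - 10743/11144 = -1548615/11144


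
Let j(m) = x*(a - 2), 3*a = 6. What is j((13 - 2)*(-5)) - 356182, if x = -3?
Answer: -356182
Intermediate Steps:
a = 2 (a = (⅓)*6 = 2)
j(m) = 0 (j(m) = -3*(2 - 2) = -3*0 = 0)
j((13 - 2)*(-5)) - 356182 = 0 - 356182 = -356182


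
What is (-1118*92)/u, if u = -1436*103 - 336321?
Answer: 102856/484229 ≈ 0.21241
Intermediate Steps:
u = -484229 (u = -147908 - 336321 = -484229)
(-1118*92)/u = -1118*92/(-484229) = -102856*(-1/484229) = 102856/484229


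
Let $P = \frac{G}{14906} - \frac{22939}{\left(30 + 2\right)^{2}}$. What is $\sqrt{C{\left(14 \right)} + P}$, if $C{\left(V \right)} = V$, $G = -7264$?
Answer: $\frac{i \sqrt{505591598131}}{238496} \approx 2.9814 i$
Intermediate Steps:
$P = - \frac{174683535}{7631872}$ ($P = - \frac{7264}{14906} - \frac{22939}{\left(30 + 2\right)^{2}} = \left(-7264\right) \frac{1}{14906} - \frac{22939}{32^{2}} = - \frac{3632}{7453} - \frac{22939}{1024} = - \frac{174683535}{7631872} \approx -22.889$)
$\sqrt{C{\left(14 \right)} + P} = \sqrt{14 - \frac{174683535}{7631872}} = \sqrt{- \frac{67837327}{7631872}} = \frac{i \sqrt{505591598131}}{238496}$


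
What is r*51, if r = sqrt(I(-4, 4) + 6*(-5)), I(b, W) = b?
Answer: 51*I*sqrt(34) ≈ 297.38*I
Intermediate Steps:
r = I*sqrt(34) (r = sqrt(-4 + 6*(-5)) = sqrt(-4 - 30) = sqrt(-34) = I*sqrt(34) ≈ 5.8309*I)
r*51 = (I*sqrt(34))*51 = 51*I*sqrt(34)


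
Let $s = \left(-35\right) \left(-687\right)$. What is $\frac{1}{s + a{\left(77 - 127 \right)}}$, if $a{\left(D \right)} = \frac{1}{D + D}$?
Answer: $\frac{100}{2404499} \approx 4.1589 \cdot 10^{-5}$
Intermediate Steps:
$s = 24045$
$a{\left(D \right)} = \frac{1}{2 D}$
$\frac{1}{s + a{\left(77 - 127 \right)}} = \frac{1}{24045 + \frac{1}{2 \left(77 - 127\right)}} = \frac{1}{24045 + \frac{1}{2 \left(-50\right)}} = \frac{1}{24045 + \frac{1}{2} \left(- \frac{1}{50}\right)} = \frac{1}{24045 - \frac{1}{100}} = \frac{1}{\frac{2404499}{100}} = \frac{100}{2404499}$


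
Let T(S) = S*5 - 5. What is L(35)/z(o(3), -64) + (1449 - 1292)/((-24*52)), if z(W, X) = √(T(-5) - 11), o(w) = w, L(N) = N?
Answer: -157/1248 - 35*I*√41/41 ≈ -0.1258 - 5.4661*I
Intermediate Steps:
T(S) = -5 + 5*S (T(S) = 5*S - 5 = -5 + 5*S)
z(W, X) = I*√41 (z(W, X) = √((-5 + 5*(-5)) - 11) = √((-5 - 25) - 11) = √(-30 - 11) = √(-41) = I*√41)
L(35)/z(o(3), -64) + (1449 - 1292)/((-24*52)) = 35/((I*√41)) + (1449 - 1292)/((-24*52)) = 35*(-I*√41/41) + 157/(-1248) = -35*I*√41/41 + 157*(-1/1248) = -35*I*√41/41 - 157/1248 = -157/1248 - 35*I*√41/41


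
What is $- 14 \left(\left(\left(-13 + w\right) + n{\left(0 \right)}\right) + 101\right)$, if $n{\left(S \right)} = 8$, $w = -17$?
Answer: $-1106$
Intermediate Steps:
$- 14 \left(\left(\left(-13 + w\right) + n{\left(0 \right)}\right) + 101\right) = - 14 \left(\left(\left(-13 - 17\right) + 8\right) + 101\right) = - 14 \left(\left(-30 + 8\right) + 101\right) = - 14 \left(-22 + 101\right) = \left(-14\right) 79 = -1106$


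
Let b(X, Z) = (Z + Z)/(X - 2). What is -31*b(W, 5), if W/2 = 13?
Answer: -155/12 ≈ -12.917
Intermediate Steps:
W = 26 (W = 2*13 = 26)
b(X, Z) = 2*Z/(-2 + X) (b(X, Z) = (2*Z)/(-2 + X) = 2*Z/(-2 + X))
-31*b(W, 5) = -62*5/(-2 + 26) = -62*5/24 = -31*5/12 = -155/12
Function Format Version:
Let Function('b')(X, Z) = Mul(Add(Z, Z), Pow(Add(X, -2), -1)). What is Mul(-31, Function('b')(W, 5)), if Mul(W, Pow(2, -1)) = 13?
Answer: Rational(-155, 12) ≈ -12.917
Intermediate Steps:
W = 26 (W = Mul(2, 13) = 26)
Function('b')(X, Z) = Mul(2, Z, Pow(Add(-2, X), -1)) (Function('b')(X, Z) = Mul(Mul(2, Z), Pow(Add(-2, X), -1)) = Mul(2, Z, Pow(Add(-2, X), -1)))
Mul(-31, Function('b')(W, 5)) = Mul(-31, Mul(2, 5, Pow(Add(-2, 26), -1))) = Mul(-31, Mul(2, 5, Pow(24, -1))) = Mul(-31, Mul(2, 5, Rational(1, 24))) = Mul(-31, Rational(5, 12)) = Rational(-155, 12)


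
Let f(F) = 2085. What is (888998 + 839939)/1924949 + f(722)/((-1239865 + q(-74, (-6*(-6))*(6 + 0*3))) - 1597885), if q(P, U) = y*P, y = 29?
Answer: 1635329250629/1822218321768 ≈ 0.89744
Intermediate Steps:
q(P, U) = 29*P
(888998 + 839939)/1924949 + f(722)/((-1239865 + q(-74, (-6*(-6))*(6 + 0*3))) - 1597885) = (888998 + 839939)/1924949 + 2085/((-1239865 + 29*(-74)) - 1597885) = 1728937*(1/1924949) + 2085/((-1239865 - 2146) - 1597885) = 1728937/1924949 + 2085/(-1242011 - 1597885) = 1728937/1924949 + 2085/(-2839896) = 1728937/1924949 + 2085*(-1/2839896) = 1728937/1924949 - 695/946632 = 1635329250629/1822218321768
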